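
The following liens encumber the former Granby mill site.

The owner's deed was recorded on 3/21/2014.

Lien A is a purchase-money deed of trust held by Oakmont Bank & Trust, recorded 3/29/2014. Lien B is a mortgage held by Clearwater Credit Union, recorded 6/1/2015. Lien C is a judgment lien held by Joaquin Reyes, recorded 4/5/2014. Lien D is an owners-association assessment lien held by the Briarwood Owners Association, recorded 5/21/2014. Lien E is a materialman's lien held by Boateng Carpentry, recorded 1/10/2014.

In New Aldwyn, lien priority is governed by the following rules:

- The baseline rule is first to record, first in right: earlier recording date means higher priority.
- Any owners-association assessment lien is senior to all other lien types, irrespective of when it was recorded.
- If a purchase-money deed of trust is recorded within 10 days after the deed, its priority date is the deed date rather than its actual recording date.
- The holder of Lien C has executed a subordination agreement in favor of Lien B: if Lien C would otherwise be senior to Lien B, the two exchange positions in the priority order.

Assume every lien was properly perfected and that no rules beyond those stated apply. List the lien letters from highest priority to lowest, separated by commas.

Effective dates: A relates back to the deed date 3/21/2014.
As an owners-association assessment lien, D is senior to every other lien.
Remaining liens by effective date: E (1/10/2014), A (3/21/2014), C (4/5/2014), B (6/1/2015).
C would otherwise be senior to B, so under the subordination agreement C and B exchange positions.

D, E, A, B, C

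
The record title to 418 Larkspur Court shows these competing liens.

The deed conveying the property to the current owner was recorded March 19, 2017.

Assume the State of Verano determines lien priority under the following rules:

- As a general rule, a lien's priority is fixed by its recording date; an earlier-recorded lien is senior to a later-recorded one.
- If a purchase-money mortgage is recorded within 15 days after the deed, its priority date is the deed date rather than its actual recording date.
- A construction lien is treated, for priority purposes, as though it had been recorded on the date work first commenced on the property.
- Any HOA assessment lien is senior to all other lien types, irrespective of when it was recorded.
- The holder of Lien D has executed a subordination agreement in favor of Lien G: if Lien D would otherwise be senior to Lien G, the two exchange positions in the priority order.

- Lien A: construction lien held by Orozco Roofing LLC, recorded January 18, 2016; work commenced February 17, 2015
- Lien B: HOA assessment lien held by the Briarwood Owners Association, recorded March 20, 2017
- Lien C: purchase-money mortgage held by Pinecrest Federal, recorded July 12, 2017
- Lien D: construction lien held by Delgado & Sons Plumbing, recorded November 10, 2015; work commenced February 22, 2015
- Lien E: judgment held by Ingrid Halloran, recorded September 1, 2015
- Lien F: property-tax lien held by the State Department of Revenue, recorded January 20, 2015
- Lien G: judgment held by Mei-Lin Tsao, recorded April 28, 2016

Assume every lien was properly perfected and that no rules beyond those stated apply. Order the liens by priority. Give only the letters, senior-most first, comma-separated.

B, F, A, G, E, D, C

First, effective dates: A's effective date is February 17, 2015, when work began; C was recorded 115 days after the deed, outside the 15-day window, so it keeps its recording date; D is treated as recorded February 22, 2015, the work-commencement date.
B is an HOA assessment lien, so it outranks all other liens regardless of date.
Remaining liens by effective date: F (January 20, 2015), A (February 17, 2015), D (February 22, 2015), E (September 1, 2015), G (April 28, 2016), C (July 12, 2017).
The subordination applies — D was senior to G — so D and G swap.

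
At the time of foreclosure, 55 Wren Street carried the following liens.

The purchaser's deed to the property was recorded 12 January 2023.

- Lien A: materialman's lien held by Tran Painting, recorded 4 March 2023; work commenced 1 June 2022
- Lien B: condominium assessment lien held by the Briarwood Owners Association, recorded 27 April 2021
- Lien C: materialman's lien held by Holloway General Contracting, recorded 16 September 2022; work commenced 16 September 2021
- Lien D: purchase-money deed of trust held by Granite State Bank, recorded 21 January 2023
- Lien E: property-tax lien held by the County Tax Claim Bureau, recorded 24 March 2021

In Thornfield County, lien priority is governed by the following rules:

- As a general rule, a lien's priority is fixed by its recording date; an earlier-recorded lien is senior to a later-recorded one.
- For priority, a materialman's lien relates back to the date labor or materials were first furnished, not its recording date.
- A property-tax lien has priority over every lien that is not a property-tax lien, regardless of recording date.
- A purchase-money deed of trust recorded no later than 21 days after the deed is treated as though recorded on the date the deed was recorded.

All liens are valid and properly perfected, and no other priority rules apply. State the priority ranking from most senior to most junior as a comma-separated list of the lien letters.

E, B, C, A, D

Effective dates after the stated exceptions: A is treated as recorded 1 June 2022, the work-commencement date; C relates back to 16 September 2021 (work commenced); D's effective date is the deed date, 12 January 2023.
E, as a property-tax lien, has superpriority and ranks first.
Among the remaining liens, by effective date: B (27 April 2021), C (16 September 2021), A (1 June 2022), D (12 January 2023).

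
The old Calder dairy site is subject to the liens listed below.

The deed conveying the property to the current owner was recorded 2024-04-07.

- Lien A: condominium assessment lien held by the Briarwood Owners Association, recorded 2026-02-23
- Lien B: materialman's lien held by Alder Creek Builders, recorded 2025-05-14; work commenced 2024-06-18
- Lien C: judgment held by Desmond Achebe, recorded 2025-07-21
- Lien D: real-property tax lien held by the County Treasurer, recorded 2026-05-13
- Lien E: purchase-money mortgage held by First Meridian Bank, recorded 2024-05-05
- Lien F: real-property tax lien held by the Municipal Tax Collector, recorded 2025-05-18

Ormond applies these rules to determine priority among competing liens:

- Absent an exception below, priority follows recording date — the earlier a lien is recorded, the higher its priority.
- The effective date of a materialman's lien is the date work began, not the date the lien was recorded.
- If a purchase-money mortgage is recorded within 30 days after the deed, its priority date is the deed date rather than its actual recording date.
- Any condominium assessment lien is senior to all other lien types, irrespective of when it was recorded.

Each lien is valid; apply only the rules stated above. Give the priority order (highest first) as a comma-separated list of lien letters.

Adjusting effective dates: B is treated as recorded 2024-06-18, the work-commencement date; E was recorded within the 30-day window, so its effective date is the deed date 2024-04-07.
A is a condominium assessment lien and takes priority over every other lien.
Remaining liens by effective date: E (2024-04-07), B (2024-06-18), F (2025-05-18), C (2025-07-21), D (2026-05-13).

A, E, B, F, C, D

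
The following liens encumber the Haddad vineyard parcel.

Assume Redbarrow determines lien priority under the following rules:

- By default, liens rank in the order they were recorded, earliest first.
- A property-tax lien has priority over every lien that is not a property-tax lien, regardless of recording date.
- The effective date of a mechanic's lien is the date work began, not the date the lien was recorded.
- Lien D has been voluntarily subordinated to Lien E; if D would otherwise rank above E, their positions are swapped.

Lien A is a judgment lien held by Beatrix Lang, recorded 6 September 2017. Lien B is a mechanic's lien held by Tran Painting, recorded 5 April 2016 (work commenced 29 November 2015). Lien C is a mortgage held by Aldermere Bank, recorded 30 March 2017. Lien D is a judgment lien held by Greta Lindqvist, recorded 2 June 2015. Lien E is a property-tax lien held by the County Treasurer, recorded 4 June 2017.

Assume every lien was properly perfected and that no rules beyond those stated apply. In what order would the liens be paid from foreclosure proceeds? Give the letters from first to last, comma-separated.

E, D, B, C, A

Effective dates: B's effective date is 29 November 2015, when work began.
E is a property-tax lien and takes priority over every other lien.
Remaining liens by effective date: D (2 June 2015), B (29 November 2015), C (30 March 2017), A (6 September 2017).
D already ranks below E; the subordination has no effect.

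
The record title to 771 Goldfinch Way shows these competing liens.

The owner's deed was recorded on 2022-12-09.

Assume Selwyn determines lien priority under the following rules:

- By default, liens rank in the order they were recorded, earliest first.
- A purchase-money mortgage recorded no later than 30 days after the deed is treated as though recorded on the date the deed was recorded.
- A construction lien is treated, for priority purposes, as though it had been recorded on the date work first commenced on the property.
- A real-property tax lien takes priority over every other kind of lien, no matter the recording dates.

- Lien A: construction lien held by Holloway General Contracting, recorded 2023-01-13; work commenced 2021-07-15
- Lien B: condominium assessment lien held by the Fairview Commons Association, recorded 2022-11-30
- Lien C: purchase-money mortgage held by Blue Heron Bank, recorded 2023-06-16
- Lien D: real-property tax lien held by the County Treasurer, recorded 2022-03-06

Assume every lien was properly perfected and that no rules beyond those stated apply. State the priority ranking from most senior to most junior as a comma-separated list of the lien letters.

D, A, B, C

Adjusting effective dates: A is treated as recorded 2021-07-15, the work-commencement date; C was recorded 189 days after the deed, outside the 30-day window, so it keeps its recording date.
D is a real-property tax lien and takes priority over every other lien.
The other liens, earliest effective date first: A (2021-07-15), B (2022-11-30), C (2023-06-16).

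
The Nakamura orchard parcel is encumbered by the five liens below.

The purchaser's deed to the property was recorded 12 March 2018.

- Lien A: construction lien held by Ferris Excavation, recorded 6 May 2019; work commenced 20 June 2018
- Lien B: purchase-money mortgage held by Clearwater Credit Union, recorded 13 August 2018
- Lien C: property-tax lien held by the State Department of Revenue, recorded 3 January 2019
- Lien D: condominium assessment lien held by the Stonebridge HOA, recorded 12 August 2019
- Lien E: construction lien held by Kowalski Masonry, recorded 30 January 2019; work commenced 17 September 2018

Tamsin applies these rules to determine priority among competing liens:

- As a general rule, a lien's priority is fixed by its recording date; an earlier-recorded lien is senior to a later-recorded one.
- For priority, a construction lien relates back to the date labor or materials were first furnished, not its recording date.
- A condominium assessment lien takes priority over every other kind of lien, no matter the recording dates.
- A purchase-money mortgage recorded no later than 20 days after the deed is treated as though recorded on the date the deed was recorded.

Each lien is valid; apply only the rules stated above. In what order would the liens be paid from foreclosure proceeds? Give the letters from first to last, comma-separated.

Effective dates after the stated exceptions: A's effective date is 20 June 2018, when work began; B was recorded 154 days after the deed — beyond 20 days — so no relation-back applies; E's effective date is 17 September 2018, when work began.
D, as a condominium assessment lien, has superpriority and ranks first.
Among the remaining liens, by effective date: A (20 June 2018), B (13 August 2018), E (17 September 2018), C (3 January 2019).

D, A, B, E, C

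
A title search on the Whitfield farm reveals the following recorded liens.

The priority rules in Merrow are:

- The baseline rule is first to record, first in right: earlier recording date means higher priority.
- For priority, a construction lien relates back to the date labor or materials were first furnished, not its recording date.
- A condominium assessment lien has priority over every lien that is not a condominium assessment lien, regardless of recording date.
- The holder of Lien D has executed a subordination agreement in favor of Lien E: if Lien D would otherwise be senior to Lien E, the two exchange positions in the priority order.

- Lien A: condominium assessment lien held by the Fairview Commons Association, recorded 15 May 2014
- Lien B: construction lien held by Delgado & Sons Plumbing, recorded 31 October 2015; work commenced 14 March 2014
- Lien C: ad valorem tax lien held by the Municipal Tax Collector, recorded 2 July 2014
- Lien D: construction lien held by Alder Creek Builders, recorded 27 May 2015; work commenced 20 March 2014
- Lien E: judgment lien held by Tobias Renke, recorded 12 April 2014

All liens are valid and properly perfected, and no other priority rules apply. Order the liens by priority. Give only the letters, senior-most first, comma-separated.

A, B, E, D, C

Effective dates: B relates back to 14 March 2014 (work commenced); D is treated as recorded 20 March 2014, the work-commencement date.
A is a condominium assessment lien, so it outranks all other liens regardless of date.
The other liens, earliest effective date first: B (14 March 2014), D (20 March 2014), E (12 April 2014), C (2 July 2014).
Because D would otherwise rank above E, the subordination swaps them.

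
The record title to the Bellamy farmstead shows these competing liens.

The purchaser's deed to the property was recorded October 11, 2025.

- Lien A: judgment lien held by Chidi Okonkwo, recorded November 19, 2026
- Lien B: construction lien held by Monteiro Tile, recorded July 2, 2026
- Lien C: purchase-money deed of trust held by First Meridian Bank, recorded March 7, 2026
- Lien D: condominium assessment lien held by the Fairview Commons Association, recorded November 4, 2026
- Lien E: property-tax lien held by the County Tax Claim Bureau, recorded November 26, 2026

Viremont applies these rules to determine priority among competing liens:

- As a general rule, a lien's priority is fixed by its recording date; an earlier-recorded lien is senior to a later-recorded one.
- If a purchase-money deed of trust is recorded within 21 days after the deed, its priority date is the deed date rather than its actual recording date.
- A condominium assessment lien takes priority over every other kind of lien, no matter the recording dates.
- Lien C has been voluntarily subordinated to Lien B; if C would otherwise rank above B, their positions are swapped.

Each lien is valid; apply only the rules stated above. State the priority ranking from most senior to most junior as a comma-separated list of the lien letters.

Effective dates after the stated exceptions: C was recorded 147 days after the deed, outside the 21-day window, so it keeps its recording date.
D is a condominium assessment lien and takes priority over every other lien.
Ordering the rest by effective date: C (March 7, 2026), B (July 2, 2026), A (November 19, 2026), E (November 26, 2026).
The subordination applies — C was senior to B — so C and B swap.

D, B, C, A, E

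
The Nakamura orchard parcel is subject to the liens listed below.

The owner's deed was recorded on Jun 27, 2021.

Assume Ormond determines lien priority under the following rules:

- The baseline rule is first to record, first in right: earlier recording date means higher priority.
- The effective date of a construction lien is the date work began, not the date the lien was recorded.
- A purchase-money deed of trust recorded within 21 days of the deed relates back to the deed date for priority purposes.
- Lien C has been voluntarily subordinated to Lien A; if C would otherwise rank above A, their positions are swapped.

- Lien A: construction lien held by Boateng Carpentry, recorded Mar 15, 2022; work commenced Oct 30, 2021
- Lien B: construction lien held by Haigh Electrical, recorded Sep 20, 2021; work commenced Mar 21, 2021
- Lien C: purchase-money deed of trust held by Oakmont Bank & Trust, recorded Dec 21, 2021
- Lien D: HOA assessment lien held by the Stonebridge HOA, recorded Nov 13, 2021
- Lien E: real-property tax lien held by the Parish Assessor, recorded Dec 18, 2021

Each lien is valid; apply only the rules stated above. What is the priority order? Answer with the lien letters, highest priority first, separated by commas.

Effective dates after the stated exceptions: A is treated as recorded Oct 30, 2021, the work-commencement date; B relates back to Mar 21, 2021 (work commenced); C was recorded 177 days after the deed, outside the 21-day window, so it keeps its recording date.
By effective date, earliest first: B (Mar 21, 2021), A (Oct 30, 2021), D (Nov 13, 2021), E (Dec 18, 2021), C (Dec 21, 2021).
C is already junior to A, so the subordination agreement changes nothing.

B, A, D, E, C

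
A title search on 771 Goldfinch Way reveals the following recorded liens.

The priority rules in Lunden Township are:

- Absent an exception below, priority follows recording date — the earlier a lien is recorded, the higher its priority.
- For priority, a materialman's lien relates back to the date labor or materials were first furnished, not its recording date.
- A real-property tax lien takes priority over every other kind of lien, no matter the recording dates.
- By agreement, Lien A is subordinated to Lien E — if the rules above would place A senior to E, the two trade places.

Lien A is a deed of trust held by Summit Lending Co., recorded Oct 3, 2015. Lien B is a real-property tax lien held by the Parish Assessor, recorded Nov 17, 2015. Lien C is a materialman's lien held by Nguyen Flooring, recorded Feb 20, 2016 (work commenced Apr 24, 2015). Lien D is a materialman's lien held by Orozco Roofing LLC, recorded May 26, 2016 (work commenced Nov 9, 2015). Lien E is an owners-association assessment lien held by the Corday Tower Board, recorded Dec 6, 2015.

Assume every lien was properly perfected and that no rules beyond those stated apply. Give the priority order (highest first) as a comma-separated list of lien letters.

B, C, E, D, A

Adjusting effective dates: C is treated as recorded Apr 24, 2015, the work-commencement date; D's effective date is Nov 9, 2015, when work began.
B is a real-property tax lien and takes priority over every other lien.
Ordering the rest by effective date: C (Apr 24, 2015), A (Oct 3, 2015), D (Nov 9, 2015), E (Dec 6, 2015).
Because A would otherwise rank above E, the subordination swaps them.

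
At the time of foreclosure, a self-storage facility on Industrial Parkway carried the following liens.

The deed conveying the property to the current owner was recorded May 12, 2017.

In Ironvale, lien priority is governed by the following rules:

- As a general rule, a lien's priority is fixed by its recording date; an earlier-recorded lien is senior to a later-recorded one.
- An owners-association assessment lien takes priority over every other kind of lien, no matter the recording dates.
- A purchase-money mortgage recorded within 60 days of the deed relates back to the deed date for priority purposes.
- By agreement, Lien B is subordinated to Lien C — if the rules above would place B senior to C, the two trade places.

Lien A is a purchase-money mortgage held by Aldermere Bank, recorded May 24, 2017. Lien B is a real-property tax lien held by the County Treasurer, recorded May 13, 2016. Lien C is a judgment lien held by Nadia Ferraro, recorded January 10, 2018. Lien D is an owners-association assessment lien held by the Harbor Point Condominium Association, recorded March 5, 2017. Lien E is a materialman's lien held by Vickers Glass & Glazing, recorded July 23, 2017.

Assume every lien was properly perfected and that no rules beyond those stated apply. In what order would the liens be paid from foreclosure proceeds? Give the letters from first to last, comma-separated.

D, C, A, E, B

First, effective dates: A was recorded within the 60-day window, so its effective date is the deed date May 12, 2017.
As an owners-association assessment lien, D is senior to every other lien.
Remaining liens by effective date: B (May 13, 2016), A (May 12, 2017), E (July 23, 2017), C (January 10, 2018).
B is senior to C before the subordination, so the two trade places.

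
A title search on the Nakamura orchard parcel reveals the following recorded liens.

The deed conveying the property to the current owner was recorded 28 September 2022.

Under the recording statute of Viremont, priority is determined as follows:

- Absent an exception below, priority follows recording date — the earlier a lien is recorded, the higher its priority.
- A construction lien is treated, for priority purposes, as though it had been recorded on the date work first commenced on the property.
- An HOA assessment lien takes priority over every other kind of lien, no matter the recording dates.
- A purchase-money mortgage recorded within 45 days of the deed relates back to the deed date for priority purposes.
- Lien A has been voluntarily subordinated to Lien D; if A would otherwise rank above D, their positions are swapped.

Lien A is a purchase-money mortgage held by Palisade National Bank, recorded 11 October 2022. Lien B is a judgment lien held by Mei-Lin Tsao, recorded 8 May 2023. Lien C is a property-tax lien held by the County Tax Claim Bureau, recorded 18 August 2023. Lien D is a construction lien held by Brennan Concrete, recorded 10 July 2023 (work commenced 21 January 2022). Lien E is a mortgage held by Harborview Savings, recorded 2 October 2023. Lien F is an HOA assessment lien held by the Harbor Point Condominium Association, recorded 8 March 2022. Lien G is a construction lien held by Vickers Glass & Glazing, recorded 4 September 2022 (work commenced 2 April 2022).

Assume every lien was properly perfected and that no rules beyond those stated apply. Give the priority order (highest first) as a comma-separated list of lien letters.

Effective dates: A's effective date is the deed date, 28 September 2022; D relates back to 21 January 2022 (work commenced); G's effective date is 2 April 2022, when work began.
F, as an HOA assessment lien, has superpriority and ranks first.
Remaining liens by effective date: D (21 January 2022), G (2 April 2022), A (28 September 2022), B (8 May 2023), C (18 August 2023), E (2 October 2023).
A already ranks below D; the subordination has no effect.

F, D, G, A, B, C, E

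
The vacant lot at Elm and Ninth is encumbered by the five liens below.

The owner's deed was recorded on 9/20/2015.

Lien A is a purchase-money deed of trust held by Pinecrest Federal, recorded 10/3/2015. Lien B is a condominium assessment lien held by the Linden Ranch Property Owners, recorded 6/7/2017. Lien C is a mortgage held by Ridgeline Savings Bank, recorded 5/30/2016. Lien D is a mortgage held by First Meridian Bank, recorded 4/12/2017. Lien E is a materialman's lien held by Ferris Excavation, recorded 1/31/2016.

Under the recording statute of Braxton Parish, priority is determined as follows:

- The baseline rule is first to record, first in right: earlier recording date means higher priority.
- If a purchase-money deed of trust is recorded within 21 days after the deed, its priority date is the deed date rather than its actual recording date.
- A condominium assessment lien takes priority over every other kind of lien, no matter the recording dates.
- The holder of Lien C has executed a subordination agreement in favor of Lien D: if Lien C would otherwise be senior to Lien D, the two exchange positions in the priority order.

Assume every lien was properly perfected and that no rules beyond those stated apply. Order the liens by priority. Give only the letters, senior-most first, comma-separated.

Effective dates: A was recorded within the 21-day window, so its effective date is the deed date 9/20/2015.
B is a condominium assessment lien, so it outranks all other liens regardless of date.
Ordering the rest by effective date: A (9/20/2015), E (1/31/2016), C (5/30/2016), D (4/12/2017).
The subordination applies — C was senior to D — so C and D swap.

B, A, E, D, C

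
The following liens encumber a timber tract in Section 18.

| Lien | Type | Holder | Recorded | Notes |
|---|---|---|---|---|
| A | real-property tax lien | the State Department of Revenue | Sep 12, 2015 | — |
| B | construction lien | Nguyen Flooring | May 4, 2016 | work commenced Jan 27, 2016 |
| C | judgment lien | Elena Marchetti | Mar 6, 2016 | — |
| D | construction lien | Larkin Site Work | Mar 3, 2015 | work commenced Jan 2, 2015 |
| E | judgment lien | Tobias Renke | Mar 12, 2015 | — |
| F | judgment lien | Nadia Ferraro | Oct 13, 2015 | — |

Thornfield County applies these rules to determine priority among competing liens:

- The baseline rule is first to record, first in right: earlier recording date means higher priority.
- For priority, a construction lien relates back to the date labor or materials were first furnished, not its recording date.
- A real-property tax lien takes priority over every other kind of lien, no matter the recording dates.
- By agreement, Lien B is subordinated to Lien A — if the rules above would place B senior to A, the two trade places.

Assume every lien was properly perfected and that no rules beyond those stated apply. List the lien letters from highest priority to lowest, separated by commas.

A, D, E, F, B, C

Effective dates after the stated exceptions: B is treated as recorded Jan 27, 2016, the work-commencement date; D's effective date is Jan 2, 2015, when work began.
A is a real-property tax lien, so it outranks all other liens regardless of date.
Remaining liens by effective date: D (Jan 2, 2015), E (Mar 12, 2015), F (Oct 13, 2015), B (Jan 27, 2016), C (Mar 6, 2016).
B already ranks below A; the subordination has no effect.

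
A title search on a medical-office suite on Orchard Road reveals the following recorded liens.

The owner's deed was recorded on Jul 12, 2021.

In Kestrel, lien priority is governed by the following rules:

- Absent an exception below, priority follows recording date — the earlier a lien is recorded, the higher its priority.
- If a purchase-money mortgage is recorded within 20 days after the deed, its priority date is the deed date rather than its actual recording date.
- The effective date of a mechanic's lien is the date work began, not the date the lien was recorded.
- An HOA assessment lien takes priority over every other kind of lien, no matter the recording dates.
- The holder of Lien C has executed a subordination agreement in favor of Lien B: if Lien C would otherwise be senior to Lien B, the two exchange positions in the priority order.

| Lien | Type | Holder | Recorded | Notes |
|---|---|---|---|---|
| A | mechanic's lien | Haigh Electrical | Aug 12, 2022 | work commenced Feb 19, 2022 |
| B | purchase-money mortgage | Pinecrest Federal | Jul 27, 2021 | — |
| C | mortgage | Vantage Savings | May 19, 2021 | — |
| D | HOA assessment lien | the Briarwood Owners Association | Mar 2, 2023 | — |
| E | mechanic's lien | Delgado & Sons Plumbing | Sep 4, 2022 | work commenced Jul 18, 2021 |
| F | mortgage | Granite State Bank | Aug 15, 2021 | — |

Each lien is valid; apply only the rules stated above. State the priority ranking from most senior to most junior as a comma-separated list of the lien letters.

Effective dates: A relates back to Feb 19, 2022 (work commenced); B's effective date is the deed date, Jul 12, 2021; E is treated as recorded Jul 18, 2021, the work-commencement date.
D, as an HOA assessment lien, has superpriority and ranks first.
Among the remaining liens, by effective date: C (May 19, 2021), B (Jul 12, 2021), E (Jul 18, 2021), F (Aug 15, 2021), A (Feb 19, 2022).
C is senior to B before the subordination, so the two trade places.

D, B, C, E, F, A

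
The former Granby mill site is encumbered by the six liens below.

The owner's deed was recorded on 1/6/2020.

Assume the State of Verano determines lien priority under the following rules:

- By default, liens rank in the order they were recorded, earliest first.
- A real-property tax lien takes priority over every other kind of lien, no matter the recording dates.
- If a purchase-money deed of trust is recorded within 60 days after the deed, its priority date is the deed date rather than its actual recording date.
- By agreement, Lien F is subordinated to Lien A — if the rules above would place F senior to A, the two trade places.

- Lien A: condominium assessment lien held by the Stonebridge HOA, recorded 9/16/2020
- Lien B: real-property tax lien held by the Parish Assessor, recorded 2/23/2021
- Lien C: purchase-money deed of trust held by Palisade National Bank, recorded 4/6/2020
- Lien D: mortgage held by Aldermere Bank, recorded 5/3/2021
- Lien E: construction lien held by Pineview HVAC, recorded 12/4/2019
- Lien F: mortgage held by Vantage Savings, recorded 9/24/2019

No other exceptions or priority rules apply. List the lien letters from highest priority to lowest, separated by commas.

B, A, E, C, F, D

First, effective dates: C was recorded 91 days after the deed — beyond 60 days — so no relation-back applies.
B is a real-property tax lien and takes priority over every other lien.
Remaining liens by effective date: F (9/24/2019), E (12/4/2019), C (4/6/2020), A (9/16/2020), D (5/3/2021).
The subordination applies — F was senior to A — so F and A swap.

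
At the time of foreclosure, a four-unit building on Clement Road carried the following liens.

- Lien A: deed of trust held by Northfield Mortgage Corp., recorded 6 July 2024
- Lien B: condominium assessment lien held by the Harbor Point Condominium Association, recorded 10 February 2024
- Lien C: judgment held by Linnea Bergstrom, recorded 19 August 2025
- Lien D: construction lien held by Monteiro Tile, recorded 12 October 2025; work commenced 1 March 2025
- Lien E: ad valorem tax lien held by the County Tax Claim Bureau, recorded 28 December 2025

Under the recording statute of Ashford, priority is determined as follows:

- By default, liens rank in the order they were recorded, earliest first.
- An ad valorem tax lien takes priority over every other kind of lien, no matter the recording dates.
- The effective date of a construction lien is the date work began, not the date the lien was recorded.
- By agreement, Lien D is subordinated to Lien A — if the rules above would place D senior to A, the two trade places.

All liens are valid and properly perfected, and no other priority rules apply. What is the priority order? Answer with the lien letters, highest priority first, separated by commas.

Effective dates after the stated exceptions: D's effective date is 1 March 2025, when work began.
As an ad valorem tax lien, E is senior to every other lien.
Ordering the rest by effective date: B (10 February 2024), A (6 July 2024), D (1 March 2025), C (19 August 2025).
Since D is not senior to A, the subordination leaves the order unchanged.

E, B, A, D, C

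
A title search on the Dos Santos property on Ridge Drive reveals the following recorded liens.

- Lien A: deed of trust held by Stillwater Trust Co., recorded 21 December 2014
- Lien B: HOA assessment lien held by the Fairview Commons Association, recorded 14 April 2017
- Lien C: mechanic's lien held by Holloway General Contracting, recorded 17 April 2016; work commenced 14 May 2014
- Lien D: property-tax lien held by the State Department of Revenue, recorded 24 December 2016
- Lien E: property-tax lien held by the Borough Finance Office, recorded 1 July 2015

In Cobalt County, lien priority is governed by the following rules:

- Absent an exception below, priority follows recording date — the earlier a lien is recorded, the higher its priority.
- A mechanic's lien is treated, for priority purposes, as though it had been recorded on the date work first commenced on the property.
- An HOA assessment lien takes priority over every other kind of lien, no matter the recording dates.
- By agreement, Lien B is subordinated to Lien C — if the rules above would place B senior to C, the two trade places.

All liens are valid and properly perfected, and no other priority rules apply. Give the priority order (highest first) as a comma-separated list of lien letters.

C, B, A, E, D

Effective dates after the stated exceptions: C relates back to 14 May 2014 (work commenced).
B is an HOA assessment lien, so it outranks all other liens regardless of date.
The other liens, earliest effective date first: C (14 May 2014), A (21 December 2014), E (1 July 2015), D (24 December 2016).
B would otherwise be senior to C, so under the subordination agreement B and C exchange positions.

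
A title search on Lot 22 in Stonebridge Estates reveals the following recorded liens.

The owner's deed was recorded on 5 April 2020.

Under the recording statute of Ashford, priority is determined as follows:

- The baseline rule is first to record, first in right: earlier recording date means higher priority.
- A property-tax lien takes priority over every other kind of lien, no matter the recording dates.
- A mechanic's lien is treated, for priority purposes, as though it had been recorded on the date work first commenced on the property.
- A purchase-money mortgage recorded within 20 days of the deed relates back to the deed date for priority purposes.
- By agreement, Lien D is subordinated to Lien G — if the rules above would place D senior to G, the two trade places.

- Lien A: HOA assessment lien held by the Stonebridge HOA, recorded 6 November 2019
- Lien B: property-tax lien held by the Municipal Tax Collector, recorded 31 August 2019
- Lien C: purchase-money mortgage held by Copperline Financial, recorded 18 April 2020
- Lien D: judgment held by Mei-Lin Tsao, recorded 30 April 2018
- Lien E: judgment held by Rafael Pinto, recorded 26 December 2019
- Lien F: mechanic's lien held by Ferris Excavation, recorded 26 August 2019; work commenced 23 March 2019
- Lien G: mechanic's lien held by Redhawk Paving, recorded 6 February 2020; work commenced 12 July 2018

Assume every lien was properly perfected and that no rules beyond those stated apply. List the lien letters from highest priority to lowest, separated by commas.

B, G, D, F, A, E, C

Effective dates after the stated exceptions: C's effective date is the deed date, 5 April 2020; F is treated as recorded 23 March 2019, the work-commencement date; G is treated as recorded 12 July 2018, the work-commencement date.
B is a property-tax lien, so it outranks all other liens regardless of date.
Ordering the rest by effective date: D (30 April 2018), G (12 July 2018), F (23 March 2019), A (6 November 2019), E (26 December 2019), C (5 April 2020).
D is senior to G before the subordination, so the two trade places.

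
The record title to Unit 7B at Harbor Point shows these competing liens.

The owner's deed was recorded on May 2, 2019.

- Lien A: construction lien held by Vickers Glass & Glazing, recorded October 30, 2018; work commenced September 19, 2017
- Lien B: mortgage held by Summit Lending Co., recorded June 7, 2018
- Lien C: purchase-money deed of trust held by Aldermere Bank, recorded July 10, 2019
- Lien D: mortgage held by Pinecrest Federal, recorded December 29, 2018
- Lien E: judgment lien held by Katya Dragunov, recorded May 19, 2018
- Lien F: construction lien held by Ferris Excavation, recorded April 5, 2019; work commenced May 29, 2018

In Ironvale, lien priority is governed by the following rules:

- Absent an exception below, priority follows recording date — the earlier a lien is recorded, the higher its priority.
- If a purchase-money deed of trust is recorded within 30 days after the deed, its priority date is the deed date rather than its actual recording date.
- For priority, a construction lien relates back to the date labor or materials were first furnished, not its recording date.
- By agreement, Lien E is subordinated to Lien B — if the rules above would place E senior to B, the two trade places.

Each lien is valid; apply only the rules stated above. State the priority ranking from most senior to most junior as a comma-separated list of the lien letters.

A, B, F, E, D, C

Effective dates: A is treated as recorded September 19, 2017, the work-commencement date; C was recorded 69 days after the deed, outside the 30-day window, so it keeps its recording date; F relates back to May 29, 2018 (work commenced).
Ordering by effective date: A (September 19, 2017), E (May 19, 2018), F (May 29, 2018), B (June 7, 2018), D (December 29, 2018), C (July 10, 2019).
Because E would otherwise rank above B, the subordination swaps them.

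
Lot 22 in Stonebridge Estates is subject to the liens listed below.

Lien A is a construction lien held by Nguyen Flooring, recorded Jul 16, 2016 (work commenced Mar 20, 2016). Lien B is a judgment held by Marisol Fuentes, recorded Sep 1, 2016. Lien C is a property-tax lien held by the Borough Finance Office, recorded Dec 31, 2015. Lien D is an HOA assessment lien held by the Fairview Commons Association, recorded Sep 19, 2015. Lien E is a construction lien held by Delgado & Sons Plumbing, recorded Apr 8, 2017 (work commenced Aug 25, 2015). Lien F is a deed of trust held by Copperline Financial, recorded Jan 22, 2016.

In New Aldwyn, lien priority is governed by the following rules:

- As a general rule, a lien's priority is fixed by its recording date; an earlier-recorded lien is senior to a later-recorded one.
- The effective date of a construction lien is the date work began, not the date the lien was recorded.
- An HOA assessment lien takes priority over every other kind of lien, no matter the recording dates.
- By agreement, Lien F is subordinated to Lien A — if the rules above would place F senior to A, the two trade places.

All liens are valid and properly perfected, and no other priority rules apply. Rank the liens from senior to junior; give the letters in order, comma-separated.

D, E, C, A, F, B

Effective dates after the stated exceptions: A relates back to Mar 20, 2016 (work commenced); E's effective date is Aug 25, 2015, when work began.
D is an HOA assessment lien, so it outranks all other liens regardless of date.
The other liens, earliest effective date first: E (Aug 25, 2015), C (Dec 31, 2015), F (Jan 22, 2016), A (Mar 20, 2016), B (Sep 1, 2016).
F is senior to A before the subordination, so the two trade places.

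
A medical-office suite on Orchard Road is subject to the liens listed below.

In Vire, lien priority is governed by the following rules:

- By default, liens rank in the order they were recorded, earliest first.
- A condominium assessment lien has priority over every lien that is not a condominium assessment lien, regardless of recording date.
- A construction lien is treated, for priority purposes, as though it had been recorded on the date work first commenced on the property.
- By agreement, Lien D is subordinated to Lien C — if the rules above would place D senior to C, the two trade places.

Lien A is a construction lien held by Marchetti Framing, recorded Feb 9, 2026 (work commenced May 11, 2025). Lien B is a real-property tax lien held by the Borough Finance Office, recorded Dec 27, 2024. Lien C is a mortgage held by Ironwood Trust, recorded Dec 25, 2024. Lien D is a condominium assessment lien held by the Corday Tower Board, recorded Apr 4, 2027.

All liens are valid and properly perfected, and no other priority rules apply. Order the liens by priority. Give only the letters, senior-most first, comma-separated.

Effective dates: A's effective date is May 11, 2025, when work began.
As a condominium assessment lien, D is senior to every other lien.
Remaining liens by effective date: C (Dec 25, 2024), B (Dec 27, 2024), A (May 11, 2025).
D would otherwise be senior to C, so under the subordination agreement D and C exchange positions.

C, D, B, A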